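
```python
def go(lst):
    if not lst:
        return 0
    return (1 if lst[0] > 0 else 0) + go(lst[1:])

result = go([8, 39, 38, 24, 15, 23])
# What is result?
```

Count of positive elements in [8, 39, 38, 24, 15, 23] = 6

Answer: 6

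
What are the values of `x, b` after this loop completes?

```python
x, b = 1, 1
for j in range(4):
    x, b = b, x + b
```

Fibonacci: after 4 iterations
`x, b` takes the values: (1, 1) → (1, 2) → (2, 3) → (3, 5) → (5, 8)

Answer: 5, 8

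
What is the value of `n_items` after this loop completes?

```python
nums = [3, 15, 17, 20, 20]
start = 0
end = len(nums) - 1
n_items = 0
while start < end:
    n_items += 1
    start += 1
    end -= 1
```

Iterations until pointers meet (list length 5)
`n_items` takes the values: 0 → 1 → 2

Answer: 2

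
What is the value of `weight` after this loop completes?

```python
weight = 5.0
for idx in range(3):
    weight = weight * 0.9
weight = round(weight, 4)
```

Exponential decay: 5.0 * 0.9^3
`weight` takes the values: 5.0 → 4.5 → 4.05 → 3.645

Answer: 3.645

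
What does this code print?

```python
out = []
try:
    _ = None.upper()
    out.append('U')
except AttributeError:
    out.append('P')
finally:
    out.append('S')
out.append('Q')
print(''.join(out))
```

Execution trace: 'P' (except AttributeError) → 'S' (finally) → 'Q' (after the try/except). Output: PSQ

Answer: PSQ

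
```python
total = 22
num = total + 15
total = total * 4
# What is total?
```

Trace:
`total = 22` → total = 22
`num = total + 15` → num = 37
`total = total * 4` → total = 88
So total = 88

Answer: 88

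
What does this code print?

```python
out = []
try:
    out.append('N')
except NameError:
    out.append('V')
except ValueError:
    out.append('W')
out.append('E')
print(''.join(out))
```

Execution trace: 'N' (try body, no exception) → 'E' (after the try/except). Output: NE

Answer: NE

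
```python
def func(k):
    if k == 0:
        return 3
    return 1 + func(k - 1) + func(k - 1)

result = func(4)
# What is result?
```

func(k) = 1 + 2·func(k-1), func(0)=3. Closed form: (3+1)·2^4 - 1 = 63.

Answer: 63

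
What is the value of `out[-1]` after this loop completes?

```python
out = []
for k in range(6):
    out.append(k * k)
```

Last element of squares 0 to 5
`out` takes the values: [] → [0] → [0, 1] → [0, 1, 4] → [0, 1, 4, 9] → [0, 1, 4, 9, 16] → [0, 1, 4, 9, 16, 25]
So `out[-1]` = 25

Answer: 25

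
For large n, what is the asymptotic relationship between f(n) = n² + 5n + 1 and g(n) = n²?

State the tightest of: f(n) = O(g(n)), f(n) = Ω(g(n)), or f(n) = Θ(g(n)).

n² + 5n + 1 vs n²: f(n) = Θ(g(n)) — they are asymptotically equivalent (lower-order terms are dominated).

Answer: f(n) = Θ(g(n)) — they are asymptotically equivalent (lower-order terms are dominated).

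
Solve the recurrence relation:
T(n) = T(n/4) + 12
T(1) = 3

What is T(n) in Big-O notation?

Each step divides n by 4 and adds 12. After log_4(n) steps we reach T(1)=3. So T(n) = 12·log_4(n) + 3 = O(log n).

Answer: O(log n)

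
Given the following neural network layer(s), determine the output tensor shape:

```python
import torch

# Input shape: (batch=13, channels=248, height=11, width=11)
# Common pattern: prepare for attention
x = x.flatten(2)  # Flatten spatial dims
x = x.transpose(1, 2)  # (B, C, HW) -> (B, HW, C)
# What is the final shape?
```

Input: (13, 248, 11, 11) -> after flatten(2): (13, 248, 121) -> Output: (13, 121, 248)

Answer: (13, 121, 248)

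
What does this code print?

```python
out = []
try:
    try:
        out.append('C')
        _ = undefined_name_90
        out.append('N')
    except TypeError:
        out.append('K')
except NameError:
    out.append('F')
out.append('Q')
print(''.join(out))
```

Execution trace: 'C' (try body) → 'F' (outer except NameError) → 'Q' (after the try/except). Output: CFQ

Answer: CFQ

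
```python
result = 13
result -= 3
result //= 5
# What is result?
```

Trace:
`result = 13` → result = 13
`result -= 3` → result = 10
`result //= 5` → result = 2
So result = 2

Answer: 2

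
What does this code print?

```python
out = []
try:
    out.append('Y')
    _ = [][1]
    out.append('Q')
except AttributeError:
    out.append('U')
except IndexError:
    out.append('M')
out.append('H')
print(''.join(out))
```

Execution trace: 'Y' (try body) → 'M' (except IndexError) → 'H' (after the try/except). Output: YMH

Answer: YMH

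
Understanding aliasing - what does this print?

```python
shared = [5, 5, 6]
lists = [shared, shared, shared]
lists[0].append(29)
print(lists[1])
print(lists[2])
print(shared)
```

Key concept: list of same reference.
Step by step:
`shared = [5, 5, 6]` → shared = [5, 5, 6]
`lists = [shared, shared, shared]` → lists = [[5, 5, 6], [5, 5, 6], [5, 5, 6]]
`lists[0].append(29)` → shared = [5, 5, 6, 29]; lists = [[5, 5, 6, 29], [5, 5, 6, 29], [5, 5, 6, 29]]
`print(lists[1])` → prints [5, 5, 6, 29]
`print(lists[2])` → prints [5, 5, 6, 29]
`print(shared)` → prints [5, 5, 6, 29]

Answer:
[5, 5, 6, 29]
[5, 5, 6, 29]
[5, 5, 6, 29]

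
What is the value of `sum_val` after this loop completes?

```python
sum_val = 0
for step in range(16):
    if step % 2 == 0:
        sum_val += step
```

Sum of even numbers 0 to 15
`sum_val` takes the values: 0 → 2 → 6 → 12 → 20 → 30 → 42 → 56

Answer: 56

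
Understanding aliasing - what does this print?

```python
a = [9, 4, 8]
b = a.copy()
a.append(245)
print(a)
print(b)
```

Key concept: list.copy() creates independent copy.
Step by step:
`a = [9, 4, 8]` → a = [9, 4, 8]
`b = a.copy()` → b = [9, 4, 8]
`a.append(245)` → a = [9, 4, 8, 245]
`print(a)` → prints [9, 4, 8, 245]
`print(b)` → prints [9, 4, 8]

Answer:
[9, 4, 8, 245]
[9, 4, 8]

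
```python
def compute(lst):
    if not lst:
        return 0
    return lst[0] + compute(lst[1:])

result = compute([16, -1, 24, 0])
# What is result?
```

16 + (-1) + 24 + 0 + 0 = 39

Answer: 39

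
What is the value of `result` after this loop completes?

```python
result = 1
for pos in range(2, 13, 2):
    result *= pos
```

Product of even numbers 2 to 12
`result` takes the values: 1 → 2 → 8 → 48 → 384 → 3840 → 46080

Answer: 46080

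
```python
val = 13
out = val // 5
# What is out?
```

Trace:
`val = 13` → val = 13
`out = val // 5` → out = 2
So out = 2

Answer: 2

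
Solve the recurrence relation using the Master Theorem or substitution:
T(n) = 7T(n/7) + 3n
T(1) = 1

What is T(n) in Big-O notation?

By Master Theorem: a=7, b=7, f(n)=3n. Since log_7(7) = 1 and f(n) = Θ(n^1), Case 2 applies. T(n) = O(n log n).

Answer: O(n log n)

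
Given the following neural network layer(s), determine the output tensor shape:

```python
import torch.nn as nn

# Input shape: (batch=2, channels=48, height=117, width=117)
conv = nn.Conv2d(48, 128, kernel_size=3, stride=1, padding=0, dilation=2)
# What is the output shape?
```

Input: (2, 48, 117, 117) -> Output: (2, 128, 113, 113)

Answer: (2, 128, 113, 113)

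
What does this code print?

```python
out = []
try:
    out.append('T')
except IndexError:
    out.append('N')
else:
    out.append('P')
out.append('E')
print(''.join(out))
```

Execution trace: 'T' (try body, no exception) → 'P' (else) → 'E' (after the try/except). Output: TPE

Answer: TPE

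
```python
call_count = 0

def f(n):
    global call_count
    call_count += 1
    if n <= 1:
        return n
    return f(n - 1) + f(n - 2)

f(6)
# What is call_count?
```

Calls(n) = 1 + Calls(n-1) + Calls(n-2); Calls(0)=Calls(1)=1. For n=6 this gives 25.

Answer: 25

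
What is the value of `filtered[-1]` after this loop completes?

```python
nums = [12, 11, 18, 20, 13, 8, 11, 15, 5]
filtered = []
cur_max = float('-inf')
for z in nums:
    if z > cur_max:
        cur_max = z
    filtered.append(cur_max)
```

Running max ends at 20
`filtered` takes the values: [] → [12] → [12, 12] → [12, 12, 18] → [12, 12, 18, 20] → [12, 12, 18, 20, 20] → [12, 12, 18, 20, 20, 20] → [12, 12, 18, 20, 20, 20, 20] → [12, 12, 18, 20, 20, 20, 20, 20] → [12, 12, 18, 20, 20, 20, 20, 20, 20]
So `filtered[-1]` = 20

Answer: 20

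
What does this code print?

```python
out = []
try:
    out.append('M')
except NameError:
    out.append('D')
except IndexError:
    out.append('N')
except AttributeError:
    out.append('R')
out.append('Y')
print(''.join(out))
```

Execution trace: 'M' (try body, no exception) → 'Y' (after the try/except). Output: MY

Answer: MY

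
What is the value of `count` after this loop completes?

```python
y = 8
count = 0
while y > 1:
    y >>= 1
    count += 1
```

Count right shifts until 1
`count` takes the values: 0 → 1 → 2 → 3

Answer: 3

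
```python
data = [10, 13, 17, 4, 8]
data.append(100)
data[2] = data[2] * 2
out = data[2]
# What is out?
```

Trace:
`data = [10, 13, 17, 4, 8]` → data = [10, 13, 17, 4, 8]
`data.append(100)` → data = [10, 13, 17, 4, 8, 100]
`data[2] = data[2] * 2` → data = [10, 13, 34, 4, 8, 100]
`out = data[2]` → out = 34
So out = 34

Answer: 34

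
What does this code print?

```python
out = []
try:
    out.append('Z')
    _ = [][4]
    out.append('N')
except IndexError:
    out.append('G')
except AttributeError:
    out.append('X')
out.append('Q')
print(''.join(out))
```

Execution trace: 'Z' (try body) → 'G' (except IndexError) → 'Q' (after the try/except). Output: ZGQ

Answer: ZGQ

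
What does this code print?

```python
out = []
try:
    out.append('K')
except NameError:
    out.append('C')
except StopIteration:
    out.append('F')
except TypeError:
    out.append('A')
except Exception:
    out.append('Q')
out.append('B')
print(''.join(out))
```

Execution trace: 'K' (try body, no exception) → 'B' (after the try/except). Output: KB

Answer: KB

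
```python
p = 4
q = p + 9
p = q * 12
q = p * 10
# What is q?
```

Trace:
`p = 4` → p = 4
`q = p + 9` → q = 13
`p = q * 12` → p = 156
`q = p * 10` → q = 1560
So q = 1560

Answer: 1560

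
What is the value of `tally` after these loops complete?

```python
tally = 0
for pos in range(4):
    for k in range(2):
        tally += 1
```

4 * 2 = 8
`tally` takes the values: 0 → 1 → 2 → 3 → 4 → 5 → 6 → 7 → 8

Answer: 8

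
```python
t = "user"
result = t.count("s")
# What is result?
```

Trace:
`t = "user"` → t = 'user'
`result = t.count("s")` → result = 1
So result = 1

Answer: 1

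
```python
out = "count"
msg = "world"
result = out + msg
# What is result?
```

Trace:
`out = "count"` → out = 'count'
`msg = "world"` → msg = 'world'
`result = out + msg` → result = 'countworld'
So result = 'countworld'

Answer: 'countworld'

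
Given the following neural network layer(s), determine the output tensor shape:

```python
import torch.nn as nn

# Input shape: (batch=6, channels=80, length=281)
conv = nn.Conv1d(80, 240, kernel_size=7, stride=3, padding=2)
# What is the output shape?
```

Input: (6, 80, 281) -> Output: (6, 240, 93)

Answer: (6, 240, 93)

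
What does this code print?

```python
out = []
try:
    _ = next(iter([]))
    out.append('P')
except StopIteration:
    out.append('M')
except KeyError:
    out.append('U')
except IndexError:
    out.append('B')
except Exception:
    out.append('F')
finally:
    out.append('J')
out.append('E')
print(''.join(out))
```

Execution trace: 'M' (except StopIteration) → 'J' (finally) → 'E' (after the try/except). Output: MJE

Answer: MJE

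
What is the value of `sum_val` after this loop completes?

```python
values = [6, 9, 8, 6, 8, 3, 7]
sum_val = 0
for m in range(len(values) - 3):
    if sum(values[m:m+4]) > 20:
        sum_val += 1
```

Count windows with sum > 20
`sum_val` takes the values: 0 → 1 → 2 → 3 → 4

Answer: 4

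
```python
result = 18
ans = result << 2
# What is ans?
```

Trace:
`result = 18` → result = 18
`ans = result << 2` → ans = 72
So ans = 72

Answer: 72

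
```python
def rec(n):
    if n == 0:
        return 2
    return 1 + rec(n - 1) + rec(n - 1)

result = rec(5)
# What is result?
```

rec(n) = 1 + 2·rec(n-1), rec(0)=2. Closed form: (2+1)·2^5 - 1 = 95.

Answer: 95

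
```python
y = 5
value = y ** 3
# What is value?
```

Trace:
`y = 5` → y = 5
`value = y ** 3` → value = 125
So value = 125

Answer: 125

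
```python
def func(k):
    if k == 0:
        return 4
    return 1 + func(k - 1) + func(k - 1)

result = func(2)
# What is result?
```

func(k) = 1 + 2·func(k-1), func(0)=4. Closed form: (4+1)·2^2 - 1 = 19.

Answer: 19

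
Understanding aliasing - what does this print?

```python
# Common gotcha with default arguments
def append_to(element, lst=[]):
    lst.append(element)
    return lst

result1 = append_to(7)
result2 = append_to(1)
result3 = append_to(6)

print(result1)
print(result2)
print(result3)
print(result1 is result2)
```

Key concept: mutable default argument gotcha.
Step by step:
`result1 = append_to(7)` → result1 = [7]
`result2 = append_to(1)` → result1 = [7, 1] (same object as result2); result2 = [7, 1] (same object as result1)
`result3 = append_to(6)` → result1 = [7, 1, 6] (same object as result2, result3); result2 = [7, 1, 6] (same object as result1, result3); result3 = [7, 1, 6] (same object as result1, result2)
`print(result1)` → prints [7, 1, 6]
`print(result2)` → prints [7, 1, 6]
`print(result3)` → prints [7, 1, 6]
`print(result1 is result2)` → prints True

Answer:
[7, 1, 6]
[7, 1, 6]
[7, 1, 6]
True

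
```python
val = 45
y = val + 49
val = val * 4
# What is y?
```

Trace:
`val = 45` → val = 45
`y = val + 49` → y = 94
`val = val * 4` → val = 180
So y = 94

Answer: 94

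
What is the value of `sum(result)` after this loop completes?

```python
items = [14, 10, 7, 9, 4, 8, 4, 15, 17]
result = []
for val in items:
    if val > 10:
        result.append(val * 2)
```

Sum of doubled values > 10
`result` takes the values: [] → [28] → [28, 30] → [28, 30, 34]
So `sum(result)` = 92

Answer: 92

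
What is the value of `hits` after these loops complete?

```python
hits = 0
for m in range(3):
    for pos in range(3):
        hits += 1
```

3 * 3 = 9
`hits` takes the values: 0 → 1 → 2 → 3 → 4 → 5 → 6 → 7 → 8 → 9

Answer: 9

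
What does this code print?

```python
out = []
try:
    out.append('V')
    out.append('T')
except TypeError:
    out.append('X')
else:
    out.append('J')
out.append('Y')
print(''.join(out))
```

Execution trace: 'V' (try body) → 'T' (try body, no exception) → 'J' (else) → 'Y' (after the try/except). Output: VTJY

Answer: VTJY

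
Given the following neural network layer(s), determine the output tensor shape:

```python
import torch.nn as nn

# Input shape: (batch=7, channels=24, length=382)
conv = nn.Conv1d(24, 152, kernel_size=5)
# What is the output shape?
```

Input: (7, 24, 382) -> Output: (7, 152, 378)

Answer: (7, 152, 378)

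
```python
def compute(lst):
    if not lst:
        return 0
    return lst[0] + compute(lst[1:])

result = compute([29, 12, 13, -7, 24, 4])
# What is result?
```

29 + 12 + 13 + (-7) + 24 + 4 + 0 = 75

Answer: 75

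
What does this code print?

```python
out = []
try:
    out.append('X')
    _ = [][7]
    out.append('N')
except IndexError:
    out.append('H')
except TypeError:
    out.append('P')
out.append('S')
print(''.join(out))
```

Execution trace: 'X' (try body) → 'H' (except IndexError) → 'S' (after the try/except). Output: XHS

Answer: XHS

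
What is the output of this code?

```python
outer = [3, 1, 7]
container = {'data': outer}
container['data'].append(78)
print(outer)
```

Key concept: dict holds reference to list.
Step by step:
`outer = [3, 1, 7]` → outer = [3, 1, 7]
`container = {'data': outer}` → container = {'data': [3, 1, 7]}
`container['data'].append(78)` → outer = [3, 1, 7, 78]; container = {'data': [3, 1, 7, 78]}
`print(outer)` → prints [3, 1, 7, 78]

Answer: [3, 1, 7, 78]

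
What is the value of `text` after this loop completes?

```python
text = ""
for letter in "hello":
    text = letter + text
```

Reverse 'hello'
`text` takes the values: "" → "h" → "eh" → "leh" → "lleh" → "olleh"

Answer: "olleh"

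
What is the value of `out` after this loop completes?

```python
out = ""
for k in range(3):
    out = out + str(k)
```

Concatenate digits 0 to 2
`out` takes the values: "" → "0" → "01" → "012"

Answer: "012"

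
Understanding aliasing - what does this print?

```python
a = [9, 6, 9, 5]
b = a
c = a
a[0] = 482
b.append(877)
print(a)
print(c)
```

Key concept: multiple aliases.
Step by step:
`a = [9, 6, 9, 5]` → a = [9, 6, 9, 5]
`b = a` → b = [9, 6, 9, 5] (same object as a)
`c = a` → c = [9, 6, 9, 5] (same object as a, b)
`a[0] = 482` → a = [482, 6, 9, 5] (same object as b, c); b = [482, 6, 9, 5] (same object as a, c); c = [482, 6, 9, 5] (same object as a, b)
`b.append(877)` → a = [482, 6, 9, 5, 877] (same object as b, c); b = [482, 6, 9, 5, 877] (same object as a, c); c = [482, 6, 9, 5, 877] (same object as a, b)
`print(a)` → prints [482, 6, 9, 5, 877]
`print(c)` → prints [482, 6, 9, 5, 877]

Answer:
[482, 6, 9, 5, 877]
[482, 6, 9, 5, 877]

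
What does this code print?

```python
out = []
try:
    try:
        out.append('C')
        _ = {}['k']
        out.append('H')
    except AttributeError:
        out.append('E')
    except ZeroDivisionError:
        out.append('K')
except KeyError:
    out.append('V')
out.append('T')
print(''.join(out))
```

Execution trace: 'C' (try body) → 'V' (outer except KeyError) → 'T' (after the try/except). Output: CVT

Answer: CVT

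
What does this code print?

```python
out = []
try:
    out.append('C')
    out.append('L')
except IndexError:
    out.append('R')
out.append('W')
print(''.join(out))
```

Execution trace: 'C' (try body) → 'L' (try body, no exception) → 'W' (after the try/except). Output: CLW

Answer: CLW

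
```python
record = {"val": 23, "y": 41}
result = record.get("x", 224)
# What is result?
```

Trace:
`record = {"val": 23, "y": 41}` → record = {'val': 23, 'y': 41}
`result = record.get("x", 224)` → result = 224
So result = 224

Answer: 224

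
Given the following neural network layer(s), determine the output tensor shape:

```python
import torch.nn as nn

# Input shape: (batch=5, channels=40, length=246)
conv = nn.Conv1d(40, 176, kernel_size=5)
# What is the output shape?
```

Input: (5, 40, 246) -> Output: (5, 176, 242)

Answer: (5, 176, 242)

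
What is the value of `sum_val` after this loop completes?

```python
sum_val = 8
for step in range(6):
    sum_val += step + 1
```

Start at 8, add 1 to 6 = 29
`sum_val` takes the values: 8 → 9 → 11 → 14 → 18 → 23 → 29

Answer: 29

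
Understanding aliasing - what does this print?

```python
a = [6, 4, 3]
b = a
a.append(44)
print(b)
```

Key concept: basic list aliasing.
Step by step:
`a = [6, 4, 3]` → a = [6, 4, 3]
`b = a` → b = [6, 4, 3] (same object as a)
`a.append(44)` → a = [6, 4, 3, 44] (same object as b); b = [6, 4, 3, 44] (same object as a)
`print(b)` → prints [6, 4, 3, 44]

Answer: [6, 4, 3, 44]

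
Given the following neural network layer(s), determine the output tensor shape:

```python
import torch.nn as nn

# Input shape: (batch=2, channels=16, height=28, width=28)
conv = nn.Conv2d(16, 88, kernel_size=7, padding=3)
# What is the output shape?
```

Input: (2, 16, 28, 28) -> Output: (2, 88, 28, 28)

Answer: (2, 88, 28, 28)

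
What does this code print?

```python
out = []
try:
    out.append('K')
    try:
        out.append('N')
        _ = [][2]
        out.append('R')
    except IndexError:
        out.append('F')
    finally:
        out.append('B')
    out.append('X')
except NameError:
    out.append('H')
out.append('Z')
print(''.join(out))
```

Execution trace: 'K' (try body) → 'N' (inner try body) → 'F' (inner except IndexError) → 'B' (inner finally) → 'X' (try body, no exception) → 'Z' (after the try/except). Output: KNFBXZ

Answer: KNFBXZ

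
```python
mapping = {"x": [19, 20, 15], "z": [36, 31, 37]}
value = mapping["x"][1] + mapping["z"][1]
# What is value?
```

Trace:
`mapping = {"x": [19, 20, 15], "z": [36, 31, 37]}` → mapping = {'x': [19, 20, 15], 'z': [36, 31, 37]}
`value = mapping["x"][1] + mapping["z"][1]` → value = 51
So value = 51

Answer: 51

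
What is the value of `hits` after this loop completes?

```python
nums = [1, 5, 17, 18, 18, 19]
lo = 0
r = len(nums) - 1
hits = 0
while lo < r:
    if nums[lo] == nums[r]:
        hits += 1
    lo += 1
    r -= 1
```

Count matching pairs from ends
`hits` takes the values: 0

Answer: 0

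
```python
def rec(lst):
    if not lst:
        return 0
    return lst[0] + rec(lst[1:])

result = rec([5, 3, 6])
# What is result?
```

5 + 3 + 6 + 0 = 14

Answer: 14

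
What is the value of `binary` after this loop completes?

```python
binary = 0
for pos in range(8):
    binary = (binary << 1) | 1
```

Build 8 consecutive 1-bits: 0b11111111
`binary` takes the values: 0 → 1 → 3 → 7 → 15 → 31 → 63 → 127 → 255

Answer: 255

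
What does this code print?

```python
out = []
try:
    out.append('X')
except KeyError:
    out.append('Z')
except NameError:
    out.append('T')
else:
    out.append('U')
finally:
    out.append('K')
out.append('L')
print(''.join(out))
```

Execution trace: 'X' (try body, no exception) → 'U' (else) → 'K' (finally) → 'L' (after the try/except). Output: XUKL

Answer: XUKL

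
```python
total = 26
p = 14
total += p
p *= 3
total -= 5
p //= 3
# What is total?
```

Trace:
`total = 26` → total = 26
`p = 14` → p = 14
`total += p` → total = 40
`p *= 3` → p = 42
`total -= 5` → total = 35
`p //= 3` → p = 14
So total = 35

Answer: 35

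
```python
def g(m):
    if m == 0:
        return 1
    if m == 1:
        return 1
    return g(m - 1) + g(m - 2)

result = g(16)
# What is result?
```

Build up from base cases: g(0)=1, g(1)=1, g(2)=2, g(3)=3, g(4)=5, g(5)=8, g(6)=13, ..., g(16)=1597

Answer: 1597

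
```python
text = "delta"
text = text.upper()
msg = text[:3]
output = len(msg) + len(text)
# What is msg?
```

Trace:
`text = "delta"` → text = 'delta'
`text = text.upper()` → text = 'DELTA'
`msg = text[:3]` → msg = 'DEL'
`output = len(msg) + len(text)` → output = 8
So msg = 'DEL'

Answer: 'DEL'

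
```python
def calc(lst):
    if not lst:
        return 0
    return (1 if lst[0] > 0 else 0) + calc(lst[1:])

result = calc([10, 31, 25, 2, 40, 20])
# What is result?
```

Count of positive elements in [10, 31, 25, 2, 40, 20] = 6

Answer: 6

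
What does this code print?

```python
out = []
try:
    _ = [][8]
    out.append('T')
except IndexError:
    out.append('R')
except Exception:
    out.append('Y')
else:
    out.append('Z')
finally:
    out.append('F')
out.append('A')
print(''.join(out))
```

Execution trace: 'R' (except IndexError) → 'F' (finally) → 'A' (after the try/except). Output: RFA

Answer: RFA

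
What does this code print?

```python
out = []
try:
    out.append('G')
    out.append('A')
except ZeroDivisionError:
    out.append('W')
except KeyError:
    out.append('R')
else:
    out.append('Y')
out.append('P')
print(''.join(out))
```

Execution trace: 'G' (try body) → 'A' (try body, no exception) → 'Y' (else) → 'P' (after the try/except). Output: GAYP

Answer: GAYP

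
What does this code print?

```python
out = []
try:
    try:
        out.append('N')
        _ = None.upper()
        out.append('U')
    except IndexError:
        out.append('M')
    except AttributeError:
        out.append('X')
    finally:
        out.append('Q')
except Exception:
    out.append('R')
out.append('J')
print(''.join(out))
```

Execution trace: 'N' (inner try body) → 'X' (inner except AttributeError) → 'Q' (inner finally) → 'J' (after the try/except). Output: NXQJ

Answer: NXQJ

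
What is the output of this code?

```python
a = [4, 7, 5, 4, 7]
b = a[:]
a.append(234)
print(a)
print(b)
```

Key concept: slice [:] creates copy.
Step by step:
`a = [4, 7, 5, 4, 7]` → a = [4, 7, 5, 4, 7]
`b = a[:]` → b = [4, 7, 5, 4, 7]
`a.append(234)` → a = [4, 7, 5, 4, 7, 234]
`print(a)` → prints [4, 7, 5, 4, 7, 234]
`print(b)` → prints [4, 7, 5, 4, 7]

Answer:
[4, 7, 5, 4, 7, 234]
[4, 7, 5, 4, 7]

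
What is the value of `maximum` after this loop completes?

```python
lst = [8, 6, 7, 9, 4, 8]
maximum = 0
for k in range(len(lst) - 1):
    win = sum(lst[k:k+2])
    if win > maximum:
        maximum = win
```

Max sum of 2-element window in [8, 6, 7, 9, 4, 8]
`maximum` takes the values: 0 → 14 → 16

Answer: 16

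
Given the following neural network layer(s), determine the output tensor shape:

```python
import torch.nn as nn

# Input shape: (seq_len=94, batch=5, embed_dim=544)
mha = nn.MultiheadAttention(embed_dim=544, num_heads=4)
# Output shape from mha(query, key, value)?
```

Input: (94, 5, 544) -> Output: (94, 5, 544)

Answer: (94, 5, 544)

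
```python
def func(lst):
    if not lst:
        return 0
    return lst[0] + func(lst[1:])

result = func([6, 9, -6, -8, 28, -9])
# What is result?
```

6 + 9 + (-6) + (-8) + 28 + (-9) + 0 = 20

Answer: 20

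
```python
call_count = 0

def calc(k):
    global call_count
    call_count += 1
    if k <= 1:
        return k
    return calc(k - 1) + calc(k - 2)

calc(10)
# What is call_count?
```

Calls(k) = 1 + Calls(k-1) + Calls(k-2); Calls(0)=Calls(1)=1. For k=10 this gives 177.

Answer: 177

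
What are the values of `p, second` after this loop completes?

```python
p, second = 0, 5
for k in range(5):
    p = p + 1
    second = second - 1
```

p goes 0→5, second goes 5→0
`p, second` takes the values: (0, 5) → (1, 5) → (1, 4) → (2, 4) → (2, 3) → (3, 3) → (3, 2) → (4, 2) → (4, 1) → (5, 1) → (5, 0)

Answer: 5, 0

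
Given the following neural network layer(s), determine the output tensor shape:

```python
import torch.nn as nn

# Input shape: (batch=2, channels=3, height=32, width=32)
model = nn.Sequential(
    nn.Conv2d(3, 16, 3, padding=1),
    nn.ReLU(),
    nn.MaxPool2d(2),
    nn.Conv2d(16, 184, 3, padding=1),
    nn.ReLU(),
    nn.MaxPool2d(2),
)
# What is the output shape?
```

Input: (2, 3, 32, 32) -> after first Conv2d: (2, 16, 32, 32) -> after first MaxPool2d: (2, 16, 16, 16) -> after second Conv2d: (2, 184, 16, 16) -> Output: (2, 184, 8, 8)

Answer: (2, 184, 8, 8)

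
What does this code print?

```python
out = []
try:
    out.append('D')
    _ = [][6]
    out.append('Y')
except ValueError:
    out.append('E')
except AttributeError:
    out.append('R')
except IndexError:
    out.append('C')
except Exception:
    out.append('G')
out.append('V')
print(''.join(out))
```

Execution trace: 'D' (try body) → 'C' (except IndexError) → 'V' (after the try/except). Output: DCV

Answer: DCV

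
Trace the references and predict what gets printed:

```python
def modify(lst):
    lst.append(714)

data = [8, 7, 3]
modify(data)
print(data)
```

Key concept: function modifies passed list.
Step by step:
`data = [8, 7, 3]` → data = [8, 7, 3]
`modify(data)` → data = [8, 7, 3, 714]
`print(data)` → prints [8, 7, 3, 714]

Answer: [8, 7, 3, 714]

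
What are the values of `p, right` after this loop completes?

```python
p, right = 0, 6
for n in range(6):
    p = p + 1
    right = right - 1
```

p goes 0→6, right goes 6→0
`p, right` takes the values: (0, 6) → (1, 6) → (1, 5) → (2, 5) → (2, 4) → (3, 4) → (3, 3) → (4, 3) → (4, 2) → (5, 2) → (5, 1) → (6, 1) → (6, 0)

Answer: 6, 0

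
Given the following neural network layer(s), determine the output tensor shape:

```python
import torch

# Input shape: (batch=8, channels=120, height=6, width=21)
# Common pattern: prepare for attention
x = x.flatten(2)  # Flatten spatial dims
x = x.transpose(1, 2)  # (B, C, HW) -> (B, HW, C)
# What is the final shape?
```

Input: (8, 120, 6, 21) -> after flatten(2): (8, 120, 126) -> Output: (8, 126, 120)

Answer: (8, 126, 120)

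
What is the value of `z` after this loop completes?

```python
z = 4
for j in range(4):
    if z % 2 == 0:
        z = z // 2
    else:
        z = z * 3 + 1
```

Collatz-style transformation from 4
`z` takes the values: 4 → 2 → 1 → 4 → 2

Answer: 2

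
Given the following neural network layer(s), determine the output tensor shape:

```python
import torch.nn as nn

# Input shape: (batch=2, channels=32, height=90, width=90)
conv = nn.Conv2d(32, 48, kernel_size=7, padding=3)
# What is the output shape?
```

Input: (2, 32, 90, 90) -> Output: (2, 48, 90, 90)

Answer: (2, 48, 90, 90)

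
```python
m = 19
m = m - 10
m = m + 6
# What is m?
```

Trace:
`m = 19` → m = 19
`m = m - 10` → m = 9
`m = m + 6` → m = 15
So m = 15

Answer: 15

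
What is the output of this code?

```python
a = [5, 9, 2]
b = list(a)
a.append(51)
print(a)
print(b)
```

Key concept: list() constructor creates copy.
Step by step:
`a = [5, 9, 2]` → a = [5, 9, 2]
`b = list(a)` → b = [5, 9, 2]
`a.append(51)` → a = [5, 9, 2, 51]
`print(a)` → prints [5, 9, 2, 51]
`print(b)` → prints [5, 9, 2]

Answer:
[5, 9, 2, 51]
[5, 9, 2]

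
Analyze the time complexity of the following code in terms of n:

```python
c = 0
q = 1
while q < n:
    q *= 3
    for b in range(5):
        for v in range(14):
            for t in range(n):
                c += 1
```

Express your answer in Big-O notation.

Each loop level contributes: log n × 1 × 1 × n. Multiplying the contributions gives O(n log n).

Answer: O(n log n)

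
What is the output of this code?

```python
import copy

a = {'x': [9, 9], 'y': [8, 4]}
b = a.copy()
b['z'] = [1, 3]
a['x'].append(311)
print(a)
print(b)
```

Key concept: shallow copy of dict with mutable values.
Step by step:
`a = {'x': [9, 9], 'y': [8, 4]}` → a = {'x': [9, 9], 'y': [8, 4]}
`b = a.copy()` → b = {'x': [9, 9], 'y': [8, 4]}
`b['z'] = [1, 3]` → b = {'x': [9, 9], 'y': [8, 4], 'z': [1, 3]}
`a['x'].append(311)` → a = {'x': [9, 9, 311], 'y': [8, 4]}; b = {'x': [9, 9, 311], 'y': [8, 4], 'z': [1, 3]}
`print(a)` → prints {'x': [9, 9, 311], 'y': [8, 4]}
`print(b)` → prints {'x': [9, 9, 311], 'y': [8, 4], 'z': [1, 3]}

Answer:
{'x': [9, 9, 311], 'y': [8, 4]}
{'x': [9, 9, 311], 'y': [8, 4], 'z': [1, 3]}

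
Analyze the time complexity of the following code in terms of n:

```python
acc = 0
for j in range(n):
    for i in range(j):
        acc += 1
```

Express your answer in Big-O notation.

Each loop level contributes: n × n. Multiplying the contributions gives O(n^2).

Answer: O(n^2)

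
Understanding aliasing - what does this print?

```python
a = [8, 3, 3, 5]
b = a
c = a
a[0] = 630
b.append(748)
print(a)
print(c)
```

Key concept: multiple aliases.
Step by step:
`a = [8, 3, 3, 5]` → a = [8, 3, 3, 5]
`b = a` → b = [8, 3, 3, 5] (same object as a)
`c = a` → c = [8, 3, 3, 5] (same object as a, b)
`a[0] = 630` → a = [630, 3, 3, 5] (same object as b, c); b = [630, 3, 3, 5] (same object as a, c); c = [630, 3, 3, 5] (same object as a, b)
`b.append(748)` → a = [630, 3, 3, 5, 748] (same object as b, c); b = [630, 3, 3, 5, 748] (same object as a, c); c = [630, 3, 3, 5, 748] (same object as a, b)
`print(a)` → prints [630, 3, 3, 5, 748]
`print(c)` → prints [630, 3, 3, 5, 748]

Answer:
[630, 3, 3, 5, 748]
[630, 3, 3, 5, 748]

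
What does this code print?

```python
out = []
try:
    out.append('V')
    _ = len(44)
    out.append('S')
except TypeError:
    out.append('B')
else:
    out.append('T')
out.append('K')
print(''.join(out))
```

Execution trace: 'V' (try body) → 'B' (except TypeError) → 'K' (after the try/except). Output: VBK

Answer: VBK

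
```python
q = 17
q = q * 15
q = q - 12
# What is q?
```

Trace:
`q = 17` → q = 17
`q = q * 15` → q = 255
`q = q - 12` → q = 243
So q = 243

Answer: 243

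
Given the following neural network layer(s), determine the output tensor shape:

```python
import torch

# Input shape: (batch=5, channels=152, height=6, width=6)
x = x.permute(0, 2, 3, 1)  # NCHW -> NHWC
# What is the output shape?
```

Input: (5, 152, 6, 6) -> Output: (5, 6, 6, 152)

Answer: (5, 6, 6, 152)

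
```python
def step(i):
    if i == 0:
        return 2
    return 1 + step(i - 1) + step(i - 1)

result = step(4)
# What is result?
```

step(i) = 1 + 2·step(i-1), step(0)=2. Closed form: (2+1)·2^4 - 1 = 47.

Answer: 47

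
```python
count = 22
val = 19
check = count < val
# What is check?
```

Trace:
`count = 22` → count = 22
`val = 19` → val = 19
`check = count < val` → check = False
So check = False

Answer: False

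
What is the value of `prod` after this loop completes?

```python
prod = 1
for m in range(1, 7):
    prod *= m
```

6! = 720
`prod` takes the values: 1 → 2 → 6 → 24 → 120 → 720

Answer: 720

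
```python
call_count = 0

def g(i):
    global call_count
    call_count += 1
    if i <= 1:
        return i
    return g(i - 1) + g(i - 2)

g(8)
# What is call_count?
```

Calls(i) = 1 + Calls(i-1) + Calls(i-2); Calls(0)=Calls(1)=1. For i=8 this gives 67.

Answer: 67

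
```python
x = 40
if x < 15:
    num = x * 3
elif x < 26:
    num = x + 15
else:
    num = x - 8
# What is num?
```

Trace:
`x = 40` → x = 40
`if x < 15: ...` → x < 15 is False, x < 26 is False, take else branch → num = 32
So num = 32

Answer: 32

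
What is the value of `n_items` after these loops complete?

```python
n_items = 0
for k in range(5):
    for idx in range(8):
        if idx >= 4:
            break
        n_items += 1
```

Inner breaks at 4, outer runs 5 times
`n_items` takes the values: 0 → 1 → 2 → 3 → 4 → 5 → 6 → 7 → 8 → 9 → 10 → 11 → 12 → 13 → 14 → 15 → 16 → 17 → 18 → 19 → 20

Answer: 20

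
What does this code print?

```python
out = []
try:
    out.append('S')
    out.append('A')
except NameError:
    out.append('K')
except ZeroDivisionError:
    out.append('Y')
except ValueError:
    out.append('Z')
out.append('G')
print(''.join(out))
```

Execution trace: 'S' (try body) → 'A' (try body, no exception) → 'G' (after the try/except). Output: SAG

Answer: SAG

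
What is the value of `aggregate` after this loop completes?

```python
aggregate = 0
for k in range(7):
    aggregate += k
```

Sum of 0 to 6 = 21
`aggregate` takes the values: 0 → 1 → 3 → 6 → 10 → 15 → 21

Answer: 21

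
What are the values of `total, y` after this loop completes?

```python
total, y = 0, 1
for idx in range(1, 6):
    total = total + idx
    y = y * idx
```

Sum and factorial of 1 to 5
`total, y` takes the values: (0, 1) → (1, 1) → (3, 1) → (3, 2) → (6, 2) → (6, 6) → (10, 6) → (10, 24) → (15, 24) → (15, 120)

Answer: 15, 120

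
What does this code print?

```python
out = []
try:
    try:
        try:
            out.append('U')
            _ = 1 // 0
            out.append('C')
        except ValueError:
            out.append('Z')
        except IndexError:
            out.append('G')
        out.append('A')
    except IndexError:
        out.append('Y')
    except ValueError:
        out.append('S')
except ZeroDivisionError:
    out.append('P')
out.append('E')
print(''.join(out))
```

Execution trace: 'U' (inner try body) → 'P' (outer except ZeroDivisionError) → 'E' (after the try/except). Output: UPE

Answer: UPE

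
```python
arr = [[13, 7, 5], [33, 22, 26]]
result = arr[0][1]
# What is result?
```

Trace:
`arr = [[13, 7, 5], [33, 22, 26]]` → arr = [[13, 7, 5], [33, 22, 26]]
`result = arr[0][1]` → result = 7
So result = 7

Answer: 7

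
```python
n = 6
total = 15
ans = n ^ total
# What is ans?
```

Trace:
`n = 6` → n = 6
`total = 15` → total = 15
`ans = n ^ total` → ans = 9
So ans = 9

Answer: 9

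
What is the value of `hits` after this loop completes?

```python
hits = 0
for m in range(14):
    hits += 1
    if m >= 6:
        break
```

Loop breaks when m reaches 6, hits is 7
`hits` takes the values: 0 → 1 → 2 → 3 → 4 → 5 → 6 → 7

Answer: 7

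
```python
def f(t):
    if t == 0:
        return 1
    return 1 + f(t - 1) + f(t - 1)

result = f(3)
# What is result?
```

f(t) = 1 + 2·f(t-1), f(0)=1. Closed form: (1+1)·2^3 - 1 = 15.

Answer: 15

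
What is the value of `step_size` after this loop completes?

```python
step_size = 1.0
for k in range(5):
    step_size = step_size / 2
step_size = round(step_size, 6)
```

Halving LR 5 times: 1 / 2^5
`step_size` takes the values: 1.0 → 0.5 → 0.25 → 0.125 → 0.0625 → 0.03125

Answer: 0.03125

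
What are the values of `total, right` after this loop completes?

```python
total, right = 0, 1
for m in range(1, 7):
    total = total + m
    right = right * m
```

Sum and factorial of 1 to 6
`total, right` takes the values: (0, 1) → (1, 1) → (3, 1) → (3, 2) → (6, 2) → (6, 6) → (10, 6) → (10, 24) → (15, 24) → (15, 120) → (21, 120) → (21, 720)

Answer: 21, 720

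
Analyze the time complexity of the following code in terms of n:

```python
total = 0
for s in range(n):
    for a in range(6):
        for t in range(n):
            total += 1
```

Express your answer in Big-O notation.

Each loop level contributes: n × 1 × n. Multiplying the contributions gives O(n^2).

Answer: O(n^2)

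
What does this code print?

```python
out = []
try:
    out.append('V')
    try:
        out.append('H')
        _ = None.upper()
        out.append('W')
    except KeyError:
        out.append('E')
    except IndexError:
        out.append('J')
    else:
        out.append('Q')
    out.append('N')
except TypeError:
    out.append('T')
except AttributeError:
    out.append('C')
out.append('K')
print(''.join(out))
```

Execution trace: 'V' (try body) → 'H' (inner try body) → 'C' (except AttributeError) → 'K' (after the try/except). Output: VHCK

Answer: VHCK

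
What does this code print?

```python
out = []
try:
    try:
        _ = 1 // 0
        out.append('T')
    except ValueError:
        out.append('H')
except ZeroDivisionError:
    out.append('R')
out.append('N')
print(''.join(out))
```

Execution trace: 'R' (outer except ZeroDivisionError) → 'N' (after the try/except). Output: RN

Answer: RN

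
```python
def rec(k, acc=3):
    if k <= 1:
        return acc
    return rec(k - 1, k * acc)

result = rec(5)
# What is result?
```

Accumulator trace (n, acc): (5, 3) -> (4, 15) -> (3, 60) -> (2, 180) -> (1, 360) -> return 360

Answer: 360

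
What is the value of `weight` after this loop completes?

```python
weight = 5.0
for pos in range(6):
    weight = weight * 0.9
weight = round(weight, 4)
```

Exponential decay: 5.0 * 0.9^6
`weight` takes the values: 5.0 → 4.5 → 4.05 → 3.645 → 3.2805 → 2.95245 → 2.657205 → 2.6572

Answer: 2.6572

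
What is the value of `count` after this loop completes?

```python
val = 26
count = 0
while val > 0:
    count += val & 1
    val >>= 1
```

Count set bits in 26 (binary: 0b11010)
`count` takes the values: 0 → 1 → 2 → 3

Answer: 3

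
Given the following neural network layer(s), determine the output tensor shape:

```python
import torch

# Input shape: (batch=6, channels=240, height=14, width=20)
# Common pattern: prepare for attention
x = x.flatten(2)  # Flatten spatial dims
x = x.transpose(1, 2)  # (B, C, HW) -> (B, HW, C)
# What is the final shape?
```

Input: (6, 240, 14, 20) -> after flatten(2): (6, 240, 280) -> Output: (6, 280, 240)

Answer: (6, 280, 240)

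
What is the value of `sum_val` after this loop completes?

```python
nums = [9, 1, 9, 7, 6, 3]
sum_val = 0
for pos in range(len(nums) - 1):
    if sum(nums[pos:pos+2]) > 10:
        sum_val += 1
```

Count windows with sum > 10
`sum_val` takes the values: 0 → 1 → 2

Answer: 2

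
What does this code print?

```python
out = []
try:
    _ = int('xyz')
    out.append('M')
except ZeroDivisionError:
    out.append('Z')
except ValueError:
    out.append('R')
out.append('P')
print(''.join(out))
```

Execution trace: 'R' (except ValueError) → 'P' (after the try/except). Output: RP

Answer: RP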